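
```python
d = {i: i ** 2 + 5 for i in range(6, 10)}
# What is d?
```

{6: 41, 7: 54, 8: 69, 9: 86}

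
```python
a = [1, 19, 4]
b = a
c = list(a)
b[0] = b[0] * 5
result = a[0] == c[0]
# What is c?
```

After line 1: a = [1, 19, 4]
After line 2 (b = a, alias): a = [1, 19, 4], b = [1, 19, 4]
After line 3 (c = list(a) is a copy, new object): c = [1, 19, 4]
After line 4 (b[0] = 1 * 5 = 5; mutates shared a/b): a = b = [5, 19, 4], c = [1, 19, 4]
After line 5 (a[0] = 5, c[0] = 1; result = False)

[1, 19, 4]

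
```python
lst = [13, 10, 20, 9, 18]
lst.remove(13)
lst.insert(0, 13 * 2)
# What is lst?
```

After line 1: lst = [13, 10, 20, 9, 18]
After line 2 (remove first 13): lst = [10, 20, 9, 18]
After line 3 (insert 26 at index 0): lst = [26, 10, 20, 9, 18]

[26, 10, 20, 9, 18]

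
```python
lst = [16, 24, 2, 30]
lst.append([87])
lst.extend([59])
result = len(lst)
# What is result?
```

After line 1: lst = [16, 24, 2, 30]
After line 2 (append adds [87] as single element): lst = [16, 24, 2, 30, [87]]
After line 3 (extend unpacks [59], adds 59): lst = [16, 24, 2, 30, [87], 59]
After line 4: result = len(lst) = 6

6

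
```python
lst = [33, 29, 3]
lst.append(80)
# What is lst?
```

[33, 29, 3, 80]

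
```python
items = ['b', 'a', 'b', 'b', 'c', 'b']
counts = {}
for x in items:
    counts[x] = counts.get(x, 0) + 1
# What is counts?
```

Initial: counts = {}, items = ['b', 'a', 'b', 'b', 'c', 'b']
See 'b': counts = {'b': 1}
See 'a': counts = {'b': 1, 'a': 1}
See 'b': counts = {'b': 2, 'a': 1}
See 'b': counts = {'b': 3, 'a': 1}
See 'c': counts = {'b': 3, 'a': 1, 'c': 1}
See 'b': counts = {'b': 4, 'a': 1, 'c': 1}

{'b': 4, 'a': 1, 'c': 1}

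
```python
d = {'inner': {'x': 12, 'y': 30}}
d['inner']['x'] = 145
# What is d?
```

After line 1: d = {'inner': {'x': 12, 'y': 30}}
After line 2 (inner x overwritten): d = {'inner': {'x': 145, 'y': 30}}

{'inner': {'x': 145, 'y': 30}}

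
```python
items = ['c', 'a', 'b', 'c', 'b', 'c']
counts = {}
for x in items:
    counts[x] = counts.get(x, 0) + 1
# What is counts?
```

Initial: counts = {}, items = ['c', 'a', 'b', 'c', 'b', 'c']
See 'c': counts = {'c': 1}
See 'a': counts = {'c': 1, 'a': 1}
See 'b': counts = {'c': 1, 'a': 1, 'b': 1}
See 'c': counts = {'c': 2, 'a': 1, 'b': 1}
See 'b': counts = {'c': 2, 'a': 1, 'b': 2}
See 'c': counts = {'c': 3, 'a': 1, 'b': 2}

{'c': 3, 'a': 1, 'b': 2}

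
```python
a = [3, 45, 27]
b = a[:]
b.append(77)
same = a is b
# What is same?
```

After line 1: a = [3, 45, 27]
After line 2 (b = a[:] is a shallow copy, new object): a = [3, 45, 27], b = [3, 45, 27]
After line 3 (append only mutates b): a = [3, 45, 27], b = [3, 45, 27, 77]
After line 4 (same = a is b; different objects -> False): same = False

False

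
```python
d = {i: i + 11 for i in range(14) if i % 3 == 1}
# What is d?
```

{1: 12, 4: 15, 7: 18, 10: 21, 13: 24}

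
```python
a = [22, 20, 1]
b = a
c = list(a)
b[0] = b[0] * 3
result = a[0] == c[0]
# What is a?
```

After line 1: a = [22, 20, 1]
After line 2 (b = a, alias): a = [22, 20, 1], b = [22, 20, 1]
After line 3 (c = list(a) is a copy, new object): c = [22, 20, 1]
After line 4 (b[0] = 22 * 3 = 66; mutates shared a/b): a = b = [66, 20, 1], c = [22, 20, 1]
After line 5 (a[0] = 66, c[0] = 22; result = False)

[66, 20, 1]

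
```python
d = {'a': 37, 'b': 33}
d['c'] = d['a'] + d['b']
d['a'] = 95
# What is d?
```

After line 1: d = {'a': 37, 'b': 33}
After line 2 (d['c'] = 37 + 33): d = {'a': 37, 'b': 33, 'c': 70}
After line 3: d = {'a': 95, 'b': 33, 'c': 70}

{'a': 95, 'b': 33, 'c': 70}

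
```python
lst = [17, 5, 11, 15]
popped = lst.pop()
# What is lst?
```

[17, 5, 11]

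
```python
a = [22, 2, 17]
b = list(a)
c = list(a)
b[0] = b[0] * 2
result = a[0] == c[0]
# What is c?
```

After line 1: a = [22, 2, 17]
After line 2 (b = list(a), copy): a = [22, 2, 17], b = [22, 2, 17]
After line 3 (c = list(a) is a copy, new object): c = [22, 2, 17]
After line 4 (b[0] = 22 * 2 = 44; only b mutates (copy)): a = [22, 2, 17], b = [44, 2, 17], c = [22, 2, 17]
After line 5 (a[0] = 22, c[0] = 22; result = True)

[22, 2, 17]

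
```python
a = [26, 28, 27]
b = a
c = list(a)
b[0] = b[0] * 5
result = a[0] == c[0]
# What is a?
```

After line 1: a = [26, 28, 27]
After line 2 (b = a, alias): a = [26, 28, 27], b = [26, 28, 27]
After line 3 (c = list(a) is a copy, new object): c = [26, 28, 27]
After line 4 (b[0] = 26 * 5 = 130; mutates shared a/b): a = b = [130, 28, 27], c = [26, 28, 27]
After line 5 (a[0] = 130, c[0] = 26; result = False)

[130, 28, 27]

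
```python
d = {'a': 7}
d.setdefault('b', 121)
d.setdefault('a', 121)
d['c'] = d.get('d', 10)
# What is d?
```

After line 1: d = {'a': 7}
After line 2 (setdefault adds 'b'=121): d = {'a': 7, 'b': 121}
After line 3 (setdefault 'a' no-op, already exists): d = {'a': 7, 'b': 121}
After line 4 (get('d', 10) returns default since 'd' not in d): d = {'a': 7, 'b': 121, 'c': 10}

{'a': 7, 'b': 121, 'c': 10}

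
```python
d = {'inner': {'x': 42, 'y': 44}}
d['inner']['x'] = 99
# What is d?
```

After line 1: d = {'inner': {'x': 42, 'y': 44}}
After line 2 (inner x overwritten): d = {'inner': {'x': 99, 'y': 44}}

{'inner': {'x': 99, 'y': 44}}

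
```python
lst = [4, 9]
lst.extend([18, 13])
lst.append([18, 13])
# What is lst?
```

After line 1: lst = [4, 9]
After line 2 (extend unpacks [18, 13]): lst = [4, 9, 18, 13]
After line 3 (append adds [18, 13] as single element): lst = [4, 9, 18, 13, [18, 13]]

[4, 9, 18, 13, [18, 13]]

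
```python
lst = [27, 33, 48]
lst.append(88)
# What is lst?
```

[27, 33, 48, 88]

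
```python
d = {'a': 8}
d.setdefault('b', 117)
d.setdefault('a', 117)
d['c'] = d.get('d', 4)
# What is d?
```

After line 1: d = {'a': 8}
After line 2 (setdefault adds 'b'=117): d = {'a': 8, 'b': 117}
After line 3 (setdefault 'a' no-op, already exists): d = {'a': 8, 'b': 117}
After line 4 (get('d', 4) returns default since 'd' not in d): d = {'a': 8, 'b': 117, 'c': 4}

{'a': 8, 'b': 117, 'c': 4}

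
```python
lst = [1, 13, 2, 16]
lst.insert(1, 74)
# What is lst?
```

[1, 74, 13, 2, 16]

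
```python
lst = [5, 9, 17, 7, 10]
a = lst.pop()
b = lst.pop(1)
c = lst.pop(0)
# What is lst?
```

After line 1: lst = [5, 9, 17, 7, 10]
After line 2 (pop() -> a = 10): lst = [5, 9, 17, 7]
After line 3 (pop(1) -> b = 9): lst = [5, 17, 7]
After line 4 (pop(0) -> c = 5): lst = [17, 7]

[17, 7]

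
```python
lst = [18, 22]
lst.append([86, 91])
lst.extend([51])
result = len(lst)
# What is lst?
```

After line 1: lst = [18, 22]
After line 2 (append adds [86, 91] as single element): lst = [18, 22, [86, 91]]
After line 3 (extend unpacks [51], adds 51): lst = [18, 22, [86, 91], 51]
After line 4: result = len(lst) = 4

[18, 22, [86, 91], 51]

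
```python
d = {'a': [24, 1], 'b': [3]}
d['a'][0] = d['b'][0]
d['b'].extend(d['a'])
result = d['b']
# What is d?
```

After line 1: d = {'a': [24, 1], 'b': [3]}
After line 2 (a[0] = b[0] = 3): d = {'a': [3, 1], 'b': [3]}
After line 3 (b.extend(a) appends [3, 1]): d = {'a': [3, 1], 'b': [3, 3, 1]}
After line 4: result = d['b'] = [3, 3, 1]

{'a': [3, 1], 'b': [3, 3, 1]}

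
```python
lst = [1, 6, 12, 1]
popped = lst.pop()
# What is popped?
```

1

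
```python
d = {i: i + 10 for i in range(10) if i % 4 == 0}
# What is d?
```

{0: 10, 4: 14, 8: 18}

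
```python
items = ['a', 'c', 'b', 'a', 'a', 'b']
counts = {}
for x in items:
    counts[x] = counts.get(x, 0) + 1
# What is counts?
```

Initial: counts = {}, items = ['a', 'c', 'b', 'a', 'a', 'b']
See 'a': counts = {'a': 1}
See 'c': counts = {'a': 1, 'c': 1}
See 'b': counts = {'a': 1, 'c': 1, 'b': 1}
See 'a': counts = {'a': 2, 'c': 1, 'b': 1}
See 'a': counts = {'a': 3, 'c': 1, 'b': 1}
See 'b': counts = {'a': 3, 'c': 1, 'b': 2}

{'a': 3, 'c': 1, 'b': 2}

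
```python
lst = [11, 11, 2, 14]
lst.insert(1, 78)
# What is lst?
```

[11, 78, 11, 2, 14]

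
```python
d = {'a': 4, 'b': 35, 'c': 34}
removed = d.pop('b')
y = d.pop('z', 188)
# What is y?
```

After line 1: d = {'a': 4, 'b': 35, 'c': 34}
After line 2 (pop 'b' returns 35): d = {'a': 4, 'c': 34}, removed = 35
After line 3 (pop 'z' missing, returns default 188): d = {'a': 4, 'c': 34}, y = 188

188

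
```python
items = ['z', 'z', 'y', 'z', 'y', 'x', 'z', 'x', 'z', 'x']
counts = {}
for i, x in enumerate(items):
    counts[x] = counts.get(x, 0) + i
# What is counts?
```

Initial: counts = {}, items = ['z', 'z', 'y', 'z', 'y', 'x', 'z', 'x', 'z', 'x']
i=0, x='z': counts = {'z': 0}
i=1, x='z': counts = {'z': 1}
i=2, x='y': counts = {'z': 1, 'y': 2}
i=3, x='z': counts = {'z': 4, 'y': 2}
i=4, x='y': counts = {'z': 4, 'y': 6}
i=5, x='x': counts = {'z': 4, 'y': 6, 'x': 5}
i=6, x='z': counts = {'z': 10, 'y': 6, 'x': 5}
i=7, x='x': counts = {'z': 10, 'y': 6, 'x': 12}
i=8, x='z': counts = {'z': 18, 'y': 6, 'x': 12}
i=9, x='x': counts = {'z': 18, 'y': 6, 'x': 21}

{'z': 18, 'y': 6, 'x': 21}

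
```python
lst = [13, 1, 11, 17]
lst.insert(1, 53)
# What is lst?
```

[13, 53, 1, 11, 17]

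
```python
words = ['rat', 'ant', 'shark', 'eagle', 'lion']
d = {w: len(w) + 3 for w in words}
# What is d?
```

{'rat': 6, 'ant': 6, 'shark': 8, 'eagle': 8, 'lion': 7}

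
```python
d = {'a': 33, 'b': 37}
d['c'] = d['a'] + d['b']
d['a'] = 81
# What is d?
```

After line 1: d = {'a': 33, 'b': 37}
After line 2 (d['c'] = 33 + 37): d = {'a': 33, 'b': 37, 'c': 70}
After line 3: d = {'a': 81, 'b': 37, 'c': 70}

{'a': 81, 'b': 37, 'c': 70}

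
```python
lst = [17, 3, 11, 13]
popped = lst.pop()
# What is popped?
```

13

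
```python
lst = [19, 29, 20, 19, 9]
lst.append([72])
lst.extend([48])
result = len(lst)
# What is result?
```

After line 1: lst = [19, 29, 20, 19, 9]
After line 2 (append adds [72] as single element): lst = [19, 29, 20, 19, 9, [72]]
After line 3 (extend unpacks [48], adds 48): lst = [19, 29, 20, 19, 9, [72], 48]
After line 4: result = len(lst) = 7

7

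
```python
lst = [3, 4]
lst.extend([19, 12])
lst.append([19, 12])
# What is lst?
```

After line 1: lst = [3, 4]
After line 2 (extend unpacks [19, 12]): lst = [3, 4, 19, 12]
After line 3 (append adds [19, 12] as single element): lst = [3, 4, 19, 12, [19, 12]]

[3, 4, 19, 12, [19, 12]]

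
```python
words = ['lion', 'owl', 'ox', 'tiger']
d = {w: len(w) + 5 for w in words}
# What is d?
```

{'lion': 9, 'owl': 8, 'ox': 7, 'tiger': 10}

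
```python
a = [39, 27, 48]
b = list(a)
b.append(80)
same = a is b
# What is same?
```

After line 1: a = [39, 27, 48]
After line 2 (b = list(a) is a shallow copy, new object): a = [39, 27, 48], b = [39, 27, 48]
After line 3 (append only mutates b): a = [39, 27, 48], b = [39, 27, 48, 80]
After line 4 (same = a is b; different objects -> False): same = False

False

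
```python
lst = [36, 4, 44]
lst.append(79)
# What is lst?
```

[36, 4, 44, 79]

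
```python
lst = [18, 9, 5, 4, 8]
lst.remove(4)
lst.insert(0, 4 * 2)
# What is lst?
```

After line 1: lst = [18, 9, 5, 4, 8]
After line 2 (remove first 4): lst = [18, 9, 5, 8]
After line 3 (insert 8 at index 0): lst = [8, 18, 9, 5, 8]

[8, 18, 9, 5, 8]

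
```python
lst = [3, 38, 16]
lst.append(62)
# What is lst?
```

[3, 38, 16, 62]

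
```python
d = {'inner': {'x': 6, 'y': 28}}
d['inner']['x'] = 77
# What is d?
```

After line 1: d = {'inner': {'x': 6, 'y': 28}}
After line 2 (inner x overwritten): d = {'inner': {'x': 77, 'y': 28}}

{'inner': {'x': 77, 'y': 28}}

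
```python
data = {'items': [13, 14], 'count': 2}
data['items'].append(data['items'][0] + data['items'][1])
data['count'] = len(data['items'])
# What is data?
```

After line 1: data = {'items': [13, 14], 'count': 2}
After line 2 (append 13 + 14 = 27): data = {'items': [13, 14, 27], 'count': 2}
After line 3 (count = len(items) = 3): data = {'items': [13, 14, 27], 'count': 3}

{'items': [13, 14, 27], 'count': 3}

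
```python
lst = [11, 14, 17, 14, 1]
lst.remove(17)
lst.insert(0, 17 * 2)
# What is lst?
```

After line 1: lst = [11, 14, 17, 14, 1]
After line 2 (remove first 17): lst = [11, 14, 14, 1]
After line 3 (insert 34 at index 0): lst = [34, 11, 14, 14, 1]

[34, 11, 14, 14, 1]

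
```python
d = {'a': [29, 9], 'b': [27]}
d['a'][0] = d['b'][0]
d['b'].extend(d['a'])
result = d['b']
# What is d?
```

After line 1: d = {'a': [29, 9], 'b': [27]}
After line 2 (a[0] = b[0] = 27): d = {'a': [27, 9], 'b': [27]}
After line 3 (b.extend(a) appends [27, 9]): d = {'a': [27, 9], 'b': [27, 27, 9]}
After line 4: result = d['b'] = [27, 27, 9]

{'a': [27, 9], 'b': [27, 27, 9]}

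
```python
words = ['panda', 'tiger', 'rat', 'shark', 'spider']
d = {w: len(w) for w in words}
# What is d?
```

{'panda': 5, 'tiger': 5, 'rat': 3, 'shark': 5, 'spider': 6}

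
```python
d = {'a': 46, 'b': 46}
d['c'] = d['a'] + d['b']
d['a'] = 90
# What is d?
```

After line 1: d = {'a': 46, 'b': 46}
After line 2 (d['c'] = 46 + 46): d = {'a': 46, 'b': 46, 'c': 92}
After line 3: d = {'a': 90, 'b': 46, 'c': 92}

{'a': 90, 'b': 46, 'c': 92}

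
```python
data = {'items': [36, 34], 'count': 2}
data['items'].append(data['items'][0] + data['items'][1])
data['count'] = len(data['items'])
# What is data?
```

After line 1: data = {'items': [36, 34], 'count': 2}
After line 2 (append 36 + 34 = 70): data = {'items': [36, 34, 70], 'count': 2}
After line 3 (count = len(items) = 3): data = {'items': [36, 34, 70], 'count': 3}

{'items': [36, 34, 70], 'count': 3}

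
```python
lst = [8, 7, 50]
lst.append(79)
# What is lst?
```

[8, 7, 50, 79]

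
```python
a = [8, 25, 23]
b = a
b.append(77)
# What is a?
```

After line 1: a = [8, 25, 23]
After line 2 (b = a is an alias, same object): a = [8, 25, 23], b = [8, 25, 23]
After line 3 (b.append mutates the shared list): a = [8, 25, 23, 77], b = [8, 25, 23, 77]

[8, 25, 23, 77]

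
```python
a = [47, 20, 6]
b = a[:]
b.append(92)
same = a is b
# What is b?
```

After line 1: a = [47, 20, 6]
After line 2 (b = a[:] is a shallow copy, new object): a = [47, 20, 6], b = [47, 20, 6]
After line 3 (append only mutates b): a = [47, 20, 6], b = [47, 20, 6, 92]
After line 4 (same = a is b; different objects -> False): same = False

[47, 20, 6, 92]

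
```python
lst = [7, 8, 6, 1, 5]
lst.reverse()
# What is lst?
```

[5, 1, 6, 8, 7]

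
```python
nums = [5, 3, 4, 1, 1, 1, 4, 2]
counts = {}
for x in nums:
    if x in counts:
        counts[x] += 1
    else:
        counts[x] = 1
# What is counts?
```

Initial: counts = {}, nums = [5, 3, 4, 1, 1, 1, 4, 2]
See 5: counts = {5: 1}
See 3: counts = {5: 1, 3: 1}
See 4: counts = {5: 1, 3: 1, 4: 1}
See 1: counts = {5: 1, 3: 1, 4: 1, 1: 1}
See 1: counts = {5: 1, 3: 1, 4: 1, 1: 2}
See 1: counts = {5: 1, 3: 1, 4: 1, 1: 3}
See 4: counts = {5: 1, 3: 1, 4: 2, 1: 3}
See 2: counts = {5: 1, 3: 1, 4: 2, 1: 3, 2: 1}

{5: 1, 3: 1, 4: 2, 1: 3, 2: 1}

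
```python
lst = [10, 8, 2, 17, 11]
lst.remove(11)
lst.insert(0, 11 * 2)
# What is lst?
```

After line 1: lst = [10, 8, 2, 17, 11]
After line 2 (remove first 11): lst = [10, 8, 2, 17]
After line 3 (insert 22 at index 0): lst = [22, 10, 8, 2, 17]

[22, 10, 8, 2, 17]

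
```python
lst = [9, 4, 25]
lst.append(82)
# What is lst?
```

[9, 4, 25, 82]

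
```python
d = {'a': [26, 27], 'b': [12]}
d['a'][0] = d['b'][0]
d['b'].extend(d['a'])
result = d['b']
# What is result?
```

After line 1: d = {'a': [26, 27], 'b': [12]}
After line 2 (a[0] = b[0] = 12): d = {'a': [12, 27], 'b': [12]}
After line 3 (b.extend(a) appends [12, 27]): d = {'a': [12, 27], 'b': [12, 12, 27]}
After line 4: result = d['b'] = [12, 12, 27]

[12, 12, 27]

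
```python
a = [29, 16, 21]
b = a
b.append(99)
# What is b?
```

After line 1: a = [29, 16, 21]
After line 2 (b = a is an alias, same object): a = [29, 16, 21], b = [29, 16, 21]
After line 3 (b.append mutates the shared list): a = [29, 16, 21, 99], b = [29, 16, 21, 99]

[29, 16, 21, 99]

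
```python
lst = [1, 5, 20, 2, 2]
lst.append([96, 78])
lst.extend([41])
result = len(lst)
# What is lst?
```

After line 1: lst = [1, 5, 20, 2, 2]
After line 2 (append adds [96, 78] as single element): lst = [1, 5, 20, 2, 2, [96, 78]]
After line 3 (extend unpacks [41], adds 41): lst = [1, 5, 20, 2, 2, [96, 78], 41]
After line 4: result = len(lst) = 7

[1, 5, 20, 2, 2, [96, 78], 41]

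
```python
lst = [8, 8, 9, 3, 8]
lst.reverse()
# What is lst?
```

[8, 3, 9, 8, 8]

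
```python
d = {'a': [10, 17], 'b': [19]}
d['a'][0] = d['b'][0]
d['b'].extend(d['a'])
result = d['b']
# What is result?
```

After line 1: d = {'a': [10, 17], 'b': [19]}
After line 2 (a[0] = b[0] = 19): d = {'a': [19, 17], 'b': [19]}
After line 3 (b.extend(a) appends [19, 17]): d = {'a': [19, 17], 'b': [19, 19, 17]}
After line 4: result = d['b'] = [19, 19, 17]

[19, 19, 17]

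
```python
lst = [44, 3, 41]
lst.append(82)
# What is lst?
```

[44, 3, 41, 82]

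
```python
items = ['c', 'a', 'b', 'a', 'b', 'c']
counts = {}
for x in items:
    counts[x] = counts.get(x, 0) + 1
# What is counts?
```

Initial: counts = {}, items = ['c', 'a', 'b', 'a', 'b', 'c']
See 'c': counts = {'c': 1}
See 'a': counts = {'c': 1, 'a': 1}
See 'b': counts = {'c': 1, 'a': 1, 'b': 1}
See 'a': counts = {'c': 1, 'a': 2, 'b': 1}
See 'b': counts = {'c': 1, 'a': 2, 'b': 2}
See 'c': counts = {'c': 2, 'a': 2, 'b': 2}

{'c': 2, 'a': 2, 'b': 2}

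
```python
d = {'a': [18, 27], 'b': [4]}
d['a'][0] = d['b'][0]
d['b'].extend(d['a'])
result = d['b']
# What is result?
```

After line 1: d = {'a': [18, 27], 'b': [4]}
After line 2 (a[0] = b[0] = 4): d = {'a': [4, 27], 'b': [4]}
After line 3 (b.extend(a) appends [4, 27]): d = {'a': [4, 27], 'b': [4, 4, 27]}
After line 4: result = d['b'] = [4, 4, 27]

[4, 4, 27]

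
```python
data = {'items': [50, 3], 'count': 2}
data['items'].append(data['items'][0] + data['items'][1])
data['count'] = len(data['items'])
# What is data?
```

After line 1: data = {'items': [50, 3], 'count': 2}
After line 2 (append 50 + 3 = 53): data = {'items': [50, 3, 53], 'count': 2}
After line 3 (count = len(items) = 3): data = {'items': [50, 3, 53], 'count': 3}

{'items': [50, 3, 53], 'count': 3}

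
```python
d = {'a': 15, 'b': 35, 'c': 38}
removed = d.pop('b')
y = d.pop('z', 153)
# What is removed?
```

After line 1: d = {'a': 15, 'b': 35, 'c': 38}
After line 2 (pop 'b' returns 35): d = {'a': 15, 'c': 38}, removed = 35
After line 3 (pop 'z' missing, returns default 153): d = {'a': 15, 'c': 38}, y = 153

35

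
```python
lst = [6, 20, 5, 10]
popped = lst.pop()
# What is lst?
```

[6, 20, 5]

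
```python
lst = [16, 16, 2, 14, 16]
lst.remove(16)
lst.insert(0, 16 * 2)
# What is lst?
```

After line 1: lst = [16, 16, 2, 14, 16]
After line 2 (remove first 16): lst = [16, 2, 14, 16]
After line 3 (insert 32 at index 0): lst = [32, 16, 2, 14, 16]

[32, 16, 2, 14, 16]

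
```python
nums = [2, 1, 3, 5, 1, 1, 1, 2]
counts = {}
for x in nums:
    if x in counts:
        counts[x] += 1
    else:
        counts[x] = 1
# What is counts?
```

Initial: counts = {}, nums = [2, 1, 3, 5, 1, 1, 1, 2]
See 2: counts = {2: 1}
See 1: counts = {2: 1, 1: 1}
See 3: counts = {2: 1, 1: 1, 3: 1}
See 5: counts = {2: 1, 1: 1, 3: 1, 5: 1}
See 1: counts = {2: 1, 1: 2, 3: 1, 5: 1}
See 1: counts = {2: 1, 1: 3, 3: 1, 5: 1}
See 1: counts = {2: 1, 1: 4, 3: 1, 5: 1}
See 2: counts = {2: 2, 1: 4, 3: 1, 5: 1}

{2: 2, 1: 4, 3: 1, 5: 1}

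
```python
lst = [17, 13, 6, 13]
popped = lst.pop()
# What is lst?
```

[17, 13, 6]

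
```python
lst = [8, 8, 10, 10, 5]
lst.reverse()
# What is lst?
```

[5, 10, 10, 8, 8]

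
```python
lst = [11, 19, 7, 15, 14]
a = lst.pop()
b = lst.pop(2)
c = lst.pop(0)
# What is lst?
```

After line 1: lst = [11, 19, 7, 15, 14]
After line 2 (pop() -> a = 14): lst = [11, 19, 7, 15]
After line 3 (pop(2) -> b = 7): lst = [11, 19, 15]
After line 4 (pop(0) -> c = 11): lst = [19, 15]

[19, 15]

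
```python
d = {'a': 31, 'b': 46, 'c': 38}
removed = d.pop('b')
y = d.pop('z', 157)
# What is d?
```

After line 1: d = {'a': 31, 'b': 46, 'c': 38}
After line 2 (pop 'b' returns 46): d = {'a': 31, 'c': 38}, removed = 46
After line 3 (pop 'z' missing, returns default 157): d = {'a': 31, 'c': 38}, y = 157

{'a': 31, 'c': 38}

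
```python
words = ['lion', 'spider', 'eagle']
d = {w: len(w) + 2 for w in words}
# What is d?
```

{'lion': 6, 'spider': 8, 'eagle': 7}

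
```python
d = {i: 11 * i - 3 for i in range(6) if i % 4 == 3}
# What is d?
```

{3: 30}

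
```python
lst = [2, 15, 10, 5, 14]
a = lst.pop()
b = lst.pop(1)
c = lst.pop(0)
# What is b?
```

After line 1: lst = [2, 15, 10, 5, 14]
After line 2 (pop() -> a = 14): lst = [2, 15, 10, 5]
After line 3 (pop(1) -> b = 15): lst = [2, 10, 5]
After line 4 (pop(0) -> c = 2): lst = [10, 5]

15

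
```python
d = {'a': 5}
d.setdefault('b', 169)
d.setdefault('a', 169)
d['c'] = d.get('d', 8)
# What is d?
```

After line 1: d = {'a': 5}
After line 2 (setdefault adds 'b'=169): d = {'a': 5, 'b': 169}
After line 3 (setdefault 'a' no-op, already exists): d = {'a': 5, 'b': 169}
After line 4 (get('d', 8) returns default since 'd' not in d): d = {'a': 5, 'b': 169, 'c': 8}

{'a': 5, 'b': 169, 'c': 8}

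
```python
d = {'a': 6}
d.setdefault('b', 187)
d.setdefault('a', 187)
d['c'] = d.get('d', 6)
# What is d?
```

After line 1: d = {'a': 6}
After line 2 (setdefault adds 'b'=187): d = {'a': 6, 'b': 187}
After line 3 (setdefault 'a' no-op, already exists): d = {'a': 6, 'b': 187}
After line 4 (get('d', 6) returns default since 'd' not in d): d = {'a': 6, 'b': 187, 'c': 6}

{'a': 6, 'b': 187, 'c': 6}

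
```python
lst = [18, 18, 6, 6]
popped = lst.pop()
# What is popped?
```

6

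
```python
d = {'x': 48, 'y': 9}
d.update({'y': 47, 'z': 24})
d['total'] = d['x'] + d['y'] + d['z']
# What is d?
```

After line 1: d = {'x': 48, 'y': 9}
After line 2 (y overwritten, z added): d = {'x': 48, 'y': 47, 'z': 24}
After line 3 (total = 48 + 47 + 24 = 119): d = {'x': 48, 'y': 47, 'z': 24, 'total': 119}

{'x': 48, 'y': 47, 'z': 24, 'total': 119}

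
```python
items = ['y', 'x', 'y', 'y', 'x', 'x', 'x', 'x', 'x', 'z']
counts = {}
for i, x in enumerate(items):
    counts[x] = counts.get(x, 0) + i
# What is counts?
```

Initial: counts = {}, items = ['y', 'x', 'y', 'y', 'x', 'x', 'x', 'x', 'x', 'z']
i=0, x='y': counts = {'y': 0}
i=1, x='x': counts = {'y': 0, 'x': 1}
i=2, x='y': counts = {'y': 2, 'x': 1}
i=3, x='y': counts = {'y': 5, 'x': 1}
i=4, x='x': counts = {'y': 5, 'x': 5}
i=5, x='x': counts = {'y': 5, 'x': 10}
i=6, x='x': counts = {'y': 5, 'x': 16}
i=7, x='x': counts = {'y': 5, 'x': 23}
i=8, x='x': counts = {'y': 5, 'x': 31}
i=9, x='z': counts = {'y': 5, 'x': 31, 'z': 9}

{'y': 5, 'x': 31, 'z': 9}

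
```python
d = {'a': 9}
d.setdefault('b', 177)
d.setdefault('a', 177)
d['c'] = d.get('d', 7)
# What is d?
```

After line 1: d = {'a': 9}
After line 2 (setdefault adds 'b'=177): d = {'a': 9, 'b': 177}
After line 3 (setdefault 'a' no-op, already exists): d = {'a': 9, 'b': 177}
After line 4 (get('d', 7) returns default since 'd' not in d): d = {'a': 9, 'b': 177, 'c': 7}

{'a': 9, 'b': 177, 'c': 7}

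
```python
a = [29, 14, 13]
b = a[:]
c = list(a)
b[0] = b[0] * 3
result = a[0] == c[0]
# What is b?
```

After line 1: a = [29, 14, 13]
After line 2 (b = a[:], copy): a = [29, 14, 13], b = [29, 14, 13]
After line 3 (c = list(a) is a copy, new object): c = [29, 14, 13]
After line 4 (b[0] = 29 * 3 = 87; only b mutates (copy)): a = [29, 14, 13], b = [87, 14, 13], c = [29, 14, 13]
After line 5 (a[0] = 29, c[0] = 29; result = True)

[87, 14, 13]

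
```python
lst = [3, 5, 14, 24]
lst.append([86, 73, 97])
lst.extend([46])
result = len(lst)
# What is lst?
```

After line 1: lst = [3, 5, 14, 24]
After line 2 (append adds [86, 73, 97] as single element): lst = [3, 5, 14, 24, [86, 73, 97]]
After line 3 (extend unpacks [46], adds 46): lst = [3, 5, 14, 24, [86, 73, 97], 46]
After line 4: result = len(lst) = 6

[3, 5, 14, 24, [86, 73, 97], 46]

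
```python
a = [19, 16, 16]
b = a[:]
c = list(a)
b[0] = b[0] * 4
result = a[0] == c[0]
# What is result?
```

After line 1: a = [19, 16, 16]
After line 2 (b = a[:], copy): a = [19, 16, 16], b = [19, 16, 16]
After line 3 (c = list(a) is a copy, new object): c = [19, 16, 16]
After line 4 (b[0] = 19 * 4 = 76; only b mutates (copy)): a = [19, 16, 16], b = [76, 16, 16], c = [19, 16, 16]
After line 5 (a[0] = 19, c[0] = 19; result = True)

True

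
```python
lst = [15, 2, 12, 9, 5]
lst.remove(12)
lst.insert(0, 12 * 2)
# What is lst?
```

After line 1: lst = [15, 2, 12, 9, 5]
After line 2 (remove first 12): lst = [15, 2, 9, 5]
After line 3 (insert 24 at index 0): lst = [24, 15, 2, 9, 5]

[24, 15, 2, 9, 5]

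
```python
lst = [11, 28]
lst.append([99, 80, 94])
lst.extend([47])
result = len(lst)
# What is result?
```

After line 1: lst = [11, 28]
After line 2 (append adds [99, 80, 94] as single element): lst = [11, 28, [99, 80, 94]]
After line 3 (extend unpacks [47], adds 47): lst = [11, 28, [99, 80, 94], 47]
After line 4: result = len(lst) = 4

4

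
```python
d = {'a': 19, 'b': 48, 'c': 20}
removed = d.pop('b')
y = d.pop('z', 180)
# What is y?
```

After line 1: d = {'a': 19, 'b': 48, 'c': 20}
After line 2 (pop 'b' returns 48): d = {'a': 19, 'c': 20}, removed = 48
After line 3 (pop 'z' missing, returns default 180): d = {'a': 19, 'c': 20}, y = 180

180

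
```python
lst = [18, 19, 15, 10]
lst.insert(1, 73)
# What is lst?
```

[18, 73, 19, 15, 10]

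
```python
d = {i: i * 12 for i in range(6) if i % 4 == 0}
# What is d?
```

{0: 0, 4: 48}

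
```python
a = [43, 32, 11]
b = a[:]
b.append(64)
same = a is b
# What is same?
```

After line 1: a = [43, 32, 11]
After line 2 (b = a[:] is a shallow copy, new object): a = [43, 32, 11], b = [43, 32, 11]
After line 3 (append only mutates b): a = [43, 32, 11], b = [43, 32, 11, 64]
After line 4 (same = a is b; different objects -> False): same = False

False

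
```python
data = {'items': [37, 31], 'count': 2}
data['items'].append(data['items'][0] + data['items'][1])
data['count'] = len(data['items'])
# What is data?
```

After line 1: data = {'items': [37, 31], 'count': 2}
After line 2 (append 37 + 31 = 68): data = {'items': [37, 31, 68], 'count': 2}
After line 3 (count = len(items) = 3): data = {'items': [37, 31, 68], 'count': 3}

{'items': [37, 31, 68], 'count': 3}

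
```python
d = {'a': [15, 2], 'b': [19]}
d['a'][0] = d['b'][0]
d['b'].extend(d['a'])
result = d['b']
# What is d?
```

After line 1: d = {'a': [15, 2], 'b': [19]}
After line 2 (a[0] = b[0] = 19): d = {'a': [19, 2], 'b': [19]}
After line 3 (b.extend(a) appends [19, 2]): d = {'a': [19, 2], 'b': [19, 19, 2]}
After line 4: result = d['b'] = [19, 19, 2]

{'a': [19, 2], 'b': [19, 19, 2]}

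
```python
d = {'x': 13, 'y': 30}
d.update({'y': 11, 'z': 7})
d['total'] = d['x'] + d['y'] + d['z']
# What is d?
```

After line 1: d = {'x': 13, 'y': 30}
After line 2 (y overwritten, z added): d = {'x': 13, 'y': 11, 'z': 7}
After line 3 (total = 13 + 11 + 7 = 31): d = {'x': 13, 'y': 11, 'z': 7, 'total': 31}

{'x': 13, 'y': 11, 'z': 7, 'total': 31}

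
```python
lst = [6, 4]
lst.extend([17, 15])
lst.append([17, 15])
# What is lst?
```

After line 1: lst = [6, 4]
After line 2 (extend unpacks [17, 15]): lst = [6, 4, 17, 15]
After line 3 (append adds [17, 15] as single element): lst = [6, 4, 17, 15, [17, 15]]

[6, 4, 17, 15, [17, 15]]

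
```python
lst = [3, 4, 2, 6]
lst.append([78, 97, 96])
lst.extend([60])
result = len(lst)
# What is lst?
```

After line 1: lst = [3, 4, 2, 6]
After line 2 (append adds [78, 97, 96] as single element): lst = [3, 4, 2, 6, [78, 97, 96]]
After line 3 (extend unpacks [60], adds 60): lst = [3, 4, 2, 6, [78, 97, 96], 60]
After line 4: result = len(lst) = 6

[3, 4, 2, 6, [78, 97, 96], 60]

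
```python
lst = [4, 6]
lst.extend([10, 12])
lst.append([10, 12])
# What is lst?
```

After line 1: lst = [4, 6]
After line 2 (extend unpacks [10, 12]): lst = [4, 6, 10, 12]
After line 3 (append adds [10, 12] as single element): lst = [4, 6, 10, 12, [10, 12]]

[4, 6, 10, 12, [10, 12]]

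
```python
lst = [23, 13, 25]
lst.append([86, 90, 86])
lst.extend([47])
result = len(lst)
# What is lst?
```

After line 1: lst = [23, 13, 25]
After line 2 (append adds [86, 90, 86] as single element): lst = [23, 13, 25, [86, 90, 86]]
After line 3 (extend unpacks [47], adds 47): lst = [23, 13, 25, [86, 90, 86], 47]
After line 4: result = len(lst) = 5

[23, 13, 25, [86, 90, 86], 47]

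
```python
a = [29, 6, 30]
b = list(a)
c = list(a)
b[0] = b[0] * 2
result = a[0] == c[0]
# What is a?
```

After line 1: a = [29, 6, 30]
After line 2 (b = list(a), copy): a = [29, 6, 30], b = [29, 6, 30]
After line 3 (c = list(a) is a copy, new object): c = [29, 6, 30]
After line 4 (b[0] = 29 * 2 = 58; only b mutates (copy)): a = [29, 6, 30], b = [58, 6, 30], c = [29, 6, 30]
After line 5 (a[0] = 29, c[0] = 29; result = True)

[29, 6, 30]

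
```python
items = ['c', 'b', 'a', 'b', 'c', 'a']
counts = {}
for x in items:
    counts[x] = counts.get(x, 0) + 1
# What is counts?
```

Initial: counts = {}, items = ['c', 'b', 'a', 'b', 'c', 'a']
See 'c': counts = {'c': 1}
See 'b': counts = {'c': 1, 'b': 1}
See 'a': counts = {'c': 1, 'b': 1, 'a': 1}
See 'b': counts = {'c': 1, 'b': 2, 'a': 1}
See 'c': counts = {'c': 2, 'b': 2, 'a': 1}
See 'a': counts = {'c': 2, 'b': 2, 'a': 2}

{'c': 2, 'b': 2, 'a': 2}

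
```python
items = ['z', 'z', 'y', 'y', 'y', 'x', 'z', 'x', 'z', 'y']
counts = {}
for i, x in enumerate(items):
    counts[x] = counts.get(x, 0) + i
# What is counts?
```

Initial: counts = {}, items = ['z', 'z', 'y', 'y', 'y', 'x', 'z', 'x', 'z', 'y']
i=0, x='z': counts = {'z': 0}
i=1, x='z': counts = {'z': 1}
i=2, x='y': counts = {'z': 1, 'y': 2}
i=3, x='y': counts = {'z': 1, 'y': 5}
i=4, x='y': counts = {'z': 1, 'y': 9}
i=5, x='x': counts = {'z': 1, 'y': 9, 'x': 5}
i=6, x='z': counts = {'z': 7, 'y': 9, 'x': 5}
i=7, x='x': counts = {'z': 7, 'y': 9, 'x': 12}
i=8, x='z': counts = {'z': 15, 'y': 9, 'x': 12}
i=9, x='y': counts = {'z': 15, 'y': 18, 'x': 12}

{'z': 15, 'y': 18, 'x': 12}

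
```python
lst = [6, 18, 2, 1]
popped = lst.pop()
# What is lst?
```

[6, 18, 2]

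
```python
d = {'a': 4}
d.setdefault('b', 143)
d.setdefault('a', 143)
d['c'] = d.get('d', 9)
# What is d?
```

After line 1: d = {'a': 4}
After line 2 (setdefault adds 'b'=143): d = {'a': 4, 'b': 143}
After line 3 (setdefault 'a' no-op, already exists): d = {'a': 4, 'b': 143}
After line 4 (get('d', 9) returns default since 'd' not in d): d = {'a': 4, 'b': 143, 'c': 9}

{'a': 4, 'b': 143, 'c': 9}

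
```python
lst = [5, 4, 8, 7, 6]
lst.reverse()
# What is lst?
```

[6, 7, 8, 4, 5]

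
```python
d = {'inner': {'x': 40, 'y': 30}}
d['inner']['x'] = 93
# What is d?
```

After line 1: d = {'inner': {'x': 40, 'y': 30}}
After line 2 (inner x overwritten): d = {'inner': {'x': 93, 'y': 30}}

{'inner': {'x': 93, 'y': 30}}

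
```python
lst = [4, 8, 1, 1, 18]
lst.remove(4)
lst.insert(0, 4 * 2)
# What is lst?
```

After line 1: lst = [4, 8, 1, 1, 18]
After line 2 (remove first 4): lst = [8, 1, 1, 18]
After line 3 (insert 8 at index 0): lst = [8, 8, 1, 1, 18]

[8, 8, 1, 1, 18]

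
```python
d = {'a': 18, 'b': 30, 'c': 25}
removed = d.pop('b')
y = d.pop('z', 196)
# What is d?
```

After line 1: d = {'a': 18, 'b': 30, 'c': 25}
After line 2 (pop 'b' returns 30): d = {'a': 18, 'c': 25}, removed = 30
After line 3 (pop 'z' missing, returns default 196): d = {'a': 18, 'c': 25}, y = 196

{'a': 18, 'c': 25}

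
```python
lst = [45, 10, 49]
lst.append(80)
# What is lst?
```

[45, 10, 49, 80]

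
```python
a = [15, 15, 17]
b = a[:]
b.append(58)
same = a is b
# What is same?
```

After line 1: a = [15, 15, 17]
After line 2 (b = a[:] is a shallow copy, new object): a = [15, 15, 17], b = [15, 15, 17]
After line 3 (append only mutates b): a = [15, 15, 17], b = [15, 15, 17, 58]
After line 4 (same = a is b; different objects -> False): same = False

False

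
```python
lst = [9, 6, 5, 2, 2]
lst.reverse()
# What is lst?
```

[2, 2, 5, 6, 9]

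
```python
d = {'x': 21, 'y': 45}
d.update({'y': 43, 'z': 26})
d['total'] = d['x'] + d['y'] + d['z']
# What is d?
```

After line 1: d = {'x': 21, 'y': 45}
After line 2 (y overwritten, z added): d = {'x': 21, 'y': 43, 'z': 26}
After line 3 (total = 21 + 43 + 26 = 90): d = {'x': 21, 'y': 43, 'z': 26, 'total': 90}

{'x': 21, 'y': 43, 'z': 26, 'total': 90}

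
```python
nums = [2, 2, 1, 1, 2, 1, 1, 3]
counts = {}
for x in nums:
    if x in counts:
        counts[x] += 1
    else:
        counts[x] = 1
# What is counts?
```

Initial: counts = {}, nums = [2, 2, 1, 1, 2, 1, 1, 3]
See 2: counts = {2: 1}
See 2: counts = {2: 2}
See 1: counts = {2: 2, 1: 1}
See 1: counts = {2: 2, 1: 2}
See 2: counts = {2: 3, 1: 2}
See 1: counts = {2: 3, 1: 3}
See 1: counts = {2: 3, 1: 4}
See 3: counts = {2: 3, 1: 4, 3: 1}

{2: 3, 1: 4, 3: 1}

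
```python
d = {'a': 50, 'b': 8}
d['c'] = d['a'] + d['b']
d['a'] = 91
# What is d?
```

After line 1: d = {'a': 50, 'b': 8}
After line 2 (d['c'] = 50 + 8): d = {'a': 50, 'b': 8, 'c': 58}
After line 3: d = {'a': 91, 'b': 8, 'c': 58}

{'a': 91, 'b': 8, 'c': 58}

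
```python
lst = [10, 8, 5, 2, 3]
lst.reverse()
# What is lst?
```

[3, 2, 5, 8, 10]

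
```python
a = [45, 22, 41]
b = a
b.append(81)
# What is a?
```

After line 1: a = [45, 22, 41]
After line 2 (b = a is an alias, same object): a = [45, 22, 41], b = [45, 22, 41]
After line 3 (b.append mutates the shared list): a = [45, 22, 41, 81], b = [45, 22, 41, 81]

[45, 22, 41, 81]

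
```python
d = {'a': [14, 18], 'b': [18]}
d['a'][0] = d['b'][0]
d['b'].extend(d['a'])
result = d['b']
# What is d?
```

After line 1: d = {'a': [14, 18], 'b': [18]}
After line 2 (a[0] = b[0] = 18): d = {'a': [18, 18], 'b': [18]}
After line 3 (b.extend(a) appends [18, 18]): d = {'a': [18, 18], 'b': [18, 18, 18]}
After line 4: result = d['b'] = [18, 18, 18]

{'a': [18, 18], 'b': [18, 18, 18]}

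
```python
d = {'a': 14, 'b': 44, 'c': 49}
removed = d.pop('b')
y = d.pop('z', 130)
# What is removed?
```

After line 1: d = {'a': 14, 'b': 44, 'c': 49}
After line 2 (pop 'b' returns 44): d = {'a': 14, 'c': 49}, removed = 44
After line 3 (pop 'z' missing, returns default 130): d = {'a': 14, 'c': 49}, y = 130

44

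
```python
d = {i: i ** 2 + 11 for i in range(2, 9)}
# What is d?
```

{2: 15, 3: 20, 4: 27, 5: 36, 6: 47, 7: 60, 8: 75}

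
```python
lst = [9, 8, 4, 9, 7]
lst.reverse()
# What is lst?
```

[7, 9, 4, 8, 9]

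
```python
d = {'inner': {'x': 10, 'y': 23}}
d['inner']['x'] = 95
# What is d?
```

After line 1: d = {'inner': {'x': 10, 'y': 23}}
After line 2 (inner x overwritten): d = {'inner': {'x': 95, 'y': 23}}

{'inner': {'x': 95, 'y': 23}}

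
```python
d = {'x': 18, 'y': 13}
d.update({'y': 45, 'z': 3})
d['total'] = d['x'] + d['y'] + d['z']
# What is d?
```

After line 1: d = {'x': 18, 'y': 13}
After line 2 (y overwritten, z added): d = {'x': 18, 'y': 45, 'z': 3}
After line 3 (total = 18 + 45 + 3 = 66): d = {'x': 18, 'y': 45, 'z': 3, 'total': 66}

{'x': 18, 'y': 45, 'z': 3, 'total': 66}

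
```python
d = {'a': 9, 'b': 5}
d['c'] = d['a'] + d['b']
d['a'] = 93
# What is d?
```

After line 1: d = {'a': 9, 'b': 5}
After line 2 (d['c'] = 9 + 5): d = {'a': 9, 'b': 5, 'c': 14}
After line 3: d = {'a': 93, 'b': 5, 'c': 14}

{'a': 93, 'b': 5, 'c': 14}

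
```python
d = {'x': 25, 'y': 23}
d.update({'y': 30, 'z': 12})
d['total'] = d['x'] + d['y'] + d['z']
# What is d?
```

After line 1: d = {'x': 25, 'y': 23}
After line 2 (y overwritten, z added): d = {'x': 25, 'y': 30, 'z': 12}
After line 3 (total = 25 + 30 + 12 = 67): d = {'x': 25, 'y': 30, 'z': 12, 'total': 67}

{'x': 25, 'y': 30, 'z': 12, 'total': 67}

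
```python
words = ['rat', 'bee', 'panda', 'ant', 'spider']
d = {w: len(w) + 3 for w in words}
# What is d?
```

{'rat': 6, 'bee': 6, 'panda': 8, 'ant': 6, 'spider': 9}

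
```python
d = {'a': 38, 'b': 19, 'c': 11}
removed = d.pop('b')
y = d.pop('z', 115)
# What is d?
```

After line 1: d = {'a': 38, 'b': 19, 'c': 11}
After line 2 (pop 'b' returns 19): d = {'a': 38, 'c': 11}, removed = 19
After line 3 (pop 'z' missing, returns default 115): d = {'a': 38, 'c': 11}, y = 115

{'a': 38, 'c': 11}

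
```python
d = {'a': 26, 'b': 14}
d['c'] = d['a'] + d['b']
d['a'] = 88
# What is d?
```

After line 1: d = {'a': 26, 'b': 14}
After line 2 (d['c'] = 26 + 14): d = {'a': 26, 'b': 14, 'c': 40}
After line 3: d = {'a': 88, 'b': 14, 'c': 40}

{'a': 88, 'b': 14, 'c': 40}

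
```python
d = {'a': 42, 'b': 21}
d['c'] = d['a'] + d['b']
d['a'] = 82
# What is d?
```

After line 1: d = {'a': 42, 'b': 21}
After line 2 (d['c'] = 42 + 21): d = {'a': 42, 'b': 21, 'c': 63}
After line 3: d = {'a': 82, 'b': 21, 'c': 63}

{'a': 82, 'b': 21, 'c': 63}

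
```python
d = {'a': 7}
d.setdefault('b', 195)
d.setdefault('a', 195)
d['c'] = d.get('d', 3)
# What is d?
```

After line 1: d = {'a': 7}
After line 2 (setdefault adds 'b'=195): d = {'a': 7, 'b': 195}
After line 3 (setdefault 'a' no-op, already exists): d = {'a': 7, 'b': 195}
After line 4 (get('d', 3) returns default since 'd' not in d): d = {'a': 7, 'b': 195, 'c': 3}

{'a': 7, 'b': 195, 'c': 3}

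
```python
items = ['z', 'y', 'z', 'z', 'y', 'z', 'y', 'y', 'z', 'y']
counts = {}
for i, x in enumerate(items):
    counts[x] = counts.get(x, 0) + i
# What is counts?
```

Initial: counts = {}, items = ['z', 'y', 'z', 'z', 'y', 'z', 'y', 'y', 'z', 'y']
i=0, x='z': counts = {'z': 0}
i=1, x='y': counts = {'z': 0, 'y': 1}
i=2, x='z': counts = {'z': 2, 'y': 1}
i=3, x='z': counts = {'z': 5, 'y': 1}
i=4, x='y': counts = {'z': 5, 'y': 5}
i=5, x='z': counts = {'z': 10, 'y': 5}
i=6, x='y': counts = {'z': 10, 'y': 11}
i=7, x='y': counts = {'z': 10, 'y': 18}
i=8, x='z': counts = {'z': 18, 'y': 18}
i=9, x='y': counts = {'z': 18, 'y': 27}

{'z': 18, 'y': 27}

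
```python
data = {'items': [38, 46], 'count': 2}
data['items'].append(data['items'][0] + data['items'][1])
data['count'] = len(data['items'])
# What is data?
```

After line 1: data = {'items': [38, 46], 'count': 2}
After line 2 (append 38 + 46 = 84): data = {'items': [38, 46, 84], 'count': 2}
After line 3 (count = len(items) = 3): data = {'items': [38, 46, 84], 'count': 3}

{'items': [38, 46, 84], 'count': 3}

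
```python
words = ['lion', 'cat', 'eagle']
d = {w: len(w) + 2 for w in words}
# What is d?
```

{'lion': 6, 'cat': 5, 'eagle': 7}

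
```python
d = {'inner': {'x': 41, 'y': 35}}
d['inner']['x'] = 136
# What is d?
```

After line 1: d = {'inner': {'x': 41, 'y': 35}}
After line 2 (inner x overwritten): d = {'inner': {'x': 136, 'y': 35}}

{'inner': {'x': 136, 'y': 35}}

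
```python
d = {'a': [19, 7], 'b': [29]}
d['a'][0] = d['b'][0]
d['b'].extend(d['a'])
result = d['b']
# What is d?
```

After line 1: d = {'a': [19, 7], 'b': [29]}
After line 2 (a[0] = b[0] = 29): d = {'a': [29, 7], 'b': [29]}
After line 3 (b.extend(a) appends [29, 7]): d = {'a': [29, 7], 'b': [29, 29, 7]}
After line 4: result = d['b'] = [29, 29, 7]

{'a': [29, 7], 'b': [29, 29, 7]}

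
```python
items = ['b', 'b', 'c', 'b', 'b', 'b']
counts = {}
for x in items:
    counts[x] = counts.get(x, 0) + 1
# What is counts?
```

Initial: counts = {}, items = ['b', 'b', 'c', 'b', 'b', 'b']
See 'b': counts = {'b': 1}
See 'b': counts = {'b': 2}
See 'c': counts = {'b': 2, 'c': 1}
See 'b': counts = {'b': 3, 'c': 1}
See 'b': counts = {'b': 4, 'c': 1}
See 'b': counts = {'b': 5, 'c': 1}

{'b': 5, 'c': 1}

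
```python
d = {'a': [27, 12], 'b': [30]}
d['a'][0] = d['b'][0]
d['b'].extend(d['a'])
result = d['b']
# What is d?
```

After line 1: d = {'a': [27, 12], 'b': [30]}
After line 2 (a[0] = b[0] = 30): d = {'a': [30, 12], 'b': [30]}
After line 3 (b.extend(a) appends [30, 12]): d = {'a': [30, 12], 'b': [30, 30, 12]}
After line 4: result = d['b'] = [30, 30, 12]

{'a': [30, 12], 'b': [30, 30, 12]}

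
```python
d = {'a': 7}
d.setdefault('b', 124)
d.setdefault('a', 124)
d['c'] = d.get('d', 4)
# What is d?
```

After line 1: d = {'a': 7}
After line 2 (setdefault adds 'b'=124): d = {'a': 7, 'b': 124}
After line 3 (setdefault 'a' no-op, already exists): d = {'a': 7, 'b': 124}
After line 4 (get('d', 4) returns default since 'd' not in d): d = {'a': 7, 'b': 124, 'c': 4}

{'a': 7, 'b': 124, 'c': 4}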